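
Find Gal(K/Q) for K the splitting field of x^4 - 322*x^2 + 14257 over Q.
Gal(K/Q) = V_4 (Klein four-group, Z/2Z × Z/2Z)

f factors as (x^2 - 269)(x^2 - 53), so the splitting field is K = Q(sqrt(269), sqrt(53)). The elements 269, 53, 14257 are all non-squares in Q, so sqrt(269) and sqrt(53) generate independent quadratic extensions. Thus [K:Q] = 4 and Gal(K/Q) is generated by the two order-2 automorphisms sqrt(269) ↦ -sqrt(269) and sqrt(53) ↦ -sqrt(53), giving V_4.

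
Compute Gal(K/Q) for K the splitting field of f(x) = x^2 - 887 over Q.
Gal(K/Q) = Z/2Z (cyclic of order 2)

x^2 - 887 is irreducible over Q since 887 is not a rational square. The splitting field Q(sqrt(887)) has degree 2 over Q, and its unique nontrivial automorphism is sqrt(887) ↦ -sqrt(887). Hence Gal(Q(sqrt(887))/Q) = Z/2Z.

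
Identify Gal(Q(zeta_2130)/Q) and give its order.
|Gal(Q(zeta_2130)/Q)| = phi(2130) = 560; group ≅ (Z/2130Z)^* ≅ Z/2Z × Z/4Z × Z/70Z

The n-th cyclotomic polynomial Φ_2130(x) is the minimal polynomial of zeta_2130 over Q and has degree phi(2130) = 560. So Q(zeta_2130) is a degree-560 Galois extension with Galois group (Z/2130Z)^*. By CRT, (Z/2130Z)^* ≅ (Z/2Z)^* × (Z/3Z)^* × (Z/5Z)^* × (Z/71Z)^*. Each prime-power unit group is (Z/2Z)^* ≅ trivial group (order 1); (Z/3Z)^* ≅ Z/2Z; (Z/5Z)^* ≅ Z/4Z; (Z/71Z)^* ≅ Z/70Z. Hence Gal(Q(zeta_2130)/Q) ≅ Z/2Z × Z/4Z × Z/70Z.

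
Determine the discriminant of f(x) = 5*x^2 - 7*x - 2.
Δ = 89

For a quadratic a x^2 + b x + c the discriminant is Δ = b^2 - 4ac = (-7)^2 - 4*(5)*(-2) = 49 - (-40) = 89.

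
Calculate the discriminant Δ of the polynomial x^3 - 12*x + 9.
Δ = 4725

For a depressed cubic x^3 + p x + q the discriminant is Δ = -4 p^3 - 27 q^2 = -4*(-12)^3 - 27*(9)^2 = 6912 - 2187 = 4725.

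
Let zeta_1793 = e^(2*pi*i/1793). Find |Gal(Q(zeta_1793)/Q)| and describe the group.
|Gal(Q(zeta_1793)/Q)| = phi(1793) = 1620; group ≅ (Z/1793Z)^* ≅ Z/10Z × Z/162Z

The n-th cyclotomic polynomial Φ_1793(x) is the minimal polynomial of zeta_1793 over Q and has degree phi(1793) = 1620. So Q(zeta_1793) is a degree-1620 Galois extension with Galois group (Z/1793Z)^*. By CRT, (Z/1793Z)^* ≅ (Z/11Z)^* × (Z/163Z)^*. Each prime-power unit group is (Z/11Z)^* ≅ Z/10Z; (Z/163Z)^* ≅ Z/162Z. Hence Gal(Q(zeta_1793)/Q) ≅ Z/10Z × Z/162Z.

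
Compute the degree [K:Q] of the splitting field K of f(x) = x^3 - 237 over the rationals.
[K:Q] = 6

x^3 - 237 has one real root r = 237^(1/3) and two complex roots r*zeta_3, r*zeta_3^2 where zeta_3 = e^(2*pi*i/3). The splitting field is Q(r, zeta_3). [Q(r):Q] = 3 and [Q(zeta_3):Q] = 2 with gcd = 1, so [Q(r, zeta_3):Q] = 3 * 2 = 6.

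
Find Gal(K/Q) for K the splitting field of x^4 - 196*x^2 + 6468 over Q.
Gal(K/Q) = V_4 (Klein four-group, Z/2Z × Z/2Z)

f factors as (x^2 - 42)(x^2 - 154), so the splitting field is K = Q(sqrt(42), sqrt(154)). The elements 42, 154, 6468 are all non-squares in Q, so sqrt(42) and sqrt(154) generate independent quadratic extensions. Thus [K:Q] = 4 and Gal(K/Q) is generated by the two order-2 automorphisms sqrt(42) ↦ -sqrt(42) and sqrt(154) ↦ -sqrt(154), giving V_4.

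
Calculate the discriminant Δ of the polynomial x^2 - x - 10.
Δ = 41

For a quadratic a x^2 + b x + c the discriminant is Δ = b^2 - 4ac = (-1)^2 - 4*(1)*(-10) = 1 - (-40) = 41.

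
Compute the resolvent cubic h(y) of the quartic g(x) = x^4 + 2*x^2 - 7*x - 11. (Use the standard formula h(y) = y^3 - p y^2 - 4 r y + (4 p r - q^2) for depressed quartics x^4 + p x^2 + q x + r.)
h(y) = y^3 - 2*y^2 + 44*y - 137

Identify coefficients: p = 2, q = -7, r = -11.
Plug into h(y) = y^3 - p y^2 - 4 r y + (4 p r - q^2):
  h(y) = y^3 - (2) y^2 - 4*(-11) y + (4*(2)*(-11) - (-7)^2)
       = y^3 + (-2) y^2 + (44) y + (-137).
Simplifying: h(y) = y^3 - 2*y^2 + 44*y - 137.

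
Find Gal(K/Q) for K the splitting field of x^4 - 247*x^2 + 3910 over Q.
Gal(K/Q) = V_4 (Klein four-group, Z/2Z × Z/2Z)

f factors as (x^2 - 230)(x^2 - 17), so the splitting field is K = Q(sqrt(230), sqrt(17)). The elements 230, 17, 3910 are all non-squares in Q, so sqrt(230) and sqrt(17) generate independent quadratic extensions. Thus [K:Q] = 4 and Gal(K/Q) is generated by the two order-2 automorphisms sqrt(230) ↦ -sqrt(230) and sqrt(17) ↦ -sqrt(17), giving V_4.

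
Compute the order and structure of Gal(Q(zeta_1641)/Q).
|Gal(Q(zeta_1641)/Q)| = phi(1641) = 1092; group ≅ (Z/1641Z)^* ≅ Z/2Z × Z/546Z

The n-th cyclotomic polynomial Φ_1641(x) is the minimal polynomial of zeta_1641 over Q and has degree phi(1641) = 1092. So Q(zeta_1641) is a degree-1092 Galois extension with Galois group (Z/1641Z)^*. By CRT, (Z/1641Z)^* ≅ (Z/3Z)^* × (Z/547Z)^*. Each prime-power unit group is (Z/3Z)^* ≅ Z/2Z; (Z/547Z)^* ≅ Z/546Z. Hence Gal(Q(zeta_1641)/Q) ≅ Z/2Z × Z/546Z.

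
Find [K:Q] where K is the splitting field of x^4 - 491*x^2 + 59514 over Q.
[K:Q] = 4

f factors as (x^2 - 273)(x^2 - 218); the splitting field is K = Q(sqrt(273), sqrt(218)). Since 273, 218, and 59514 are all non-squares in Q, the three subfields Q(sqrt(273)), Q(sqrt(218)), Q(sqrt(59514)) are distinct degree-2 extensions, so [K:Q] = 4 (Klein four Galois group).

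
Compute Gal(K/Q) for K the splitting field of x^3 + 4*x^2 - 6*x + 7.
Gal(K/Q) = S_3 (symmetric group of order 6)

Compute the discriminant of x^3 + (4)*x^2 + (-6)*x + (7): Δ = -4699. Since Δ is not a rational square, the Galois group is not contained in A_3; it must be the full S_3 (irreducibility of the cubic rules out anything smaller).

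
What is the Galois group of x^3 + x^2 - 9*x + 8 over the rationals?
Gal(K/Q) = S_3 (symmetric group of order 6)

Compute the discriminant of x^3 + (1)*x^2 + (-9)*x + (8): Δ = -59. Since Δ is not a rational square, the Galois group is not contained in A_3; it must be the full S_3 (irreducibility of the cubic rules out anything smaller).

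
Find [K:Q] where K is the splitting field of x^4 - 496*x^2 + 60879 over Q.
[K:Q] = 4

f factors as (x^2 - 223)(x^2 - 273); the splitting field is K = Q(sqrt(223), sqrt(273)). Since 223, 273, and 60879 are all non-squares in Q, the three subfields Q(sqrt(223)), Q(sqrt(273)), Q(sqrt(60879)) are distinct degree-2 extensions, so [K:Q] = 4 (Klein four Galois group).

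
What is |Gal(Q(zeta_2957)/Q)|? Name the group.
|Gal(Q(zeta_2957)/Q)| = phi(2957) = 2956; group ≅ (Z/2957Z)^* ≅ Z/2956Z

The n-th cyclotomic polynomial Φ_2957(x) is the minimal polynomial of zeta_2957 over Q and has degree phi(2957) = 2956. So Q(zeta_2957) is a degree-2956 Galois extension with Galois group (Z/2957Z)^*. (Z/2957Z)^* is cyclic since 2957 is an odd prime power (or 4). Hence Gal(Q(zeta_2957)/Q) ≅ Z/2956Z.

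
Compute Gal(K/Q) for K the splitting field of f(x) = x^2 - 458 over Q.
Gal(K/Q) = Z/2Z (cyclic of order 2)

x^2 - 458 is irreducible over Q since 458 is not a rational square. The splitting field Q(sqrt(458)) has degree 2 over Q, and its unique nontrivial automorphism is sqrt(458) ↦ -sqrt(458). Hence Gal(Q(sqrt(458))/Q) = Z/2Z.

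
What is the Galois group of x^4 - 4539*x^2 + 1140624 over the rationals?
Gal(K/Q) = Z/2Z (cyclic of order 2)

f factors as (x^2 - 4272)(x^2 - 267), so the splitting field is K = Q(sqrt(4272), sqrt(267)). The squarefree part of 4272 is 267 and the squarefree part of 267 is also 267, so sqrt(4272) and sqrt(267) are both rational multiples of sqrt(267). Hence Q(sqrt(4272)) = Q(sqrt(267)) = Q(sqrt(267)), and the splitting field collapses to a single degree-2 extension with Galois group Z/2Z.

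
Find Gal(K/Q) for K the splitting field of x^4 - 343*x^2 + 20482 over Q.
Gal(K/Q) = V_4 (Klein four-group, Z/2Z × Z/2Z)

f factors as (x^2 - 77)(x^2 - 266), so the splitting field is K = Q(sqrt(77), sqrt(266)). The elements 77, 266, 20482 are all non-squares in Q, so sqrt(77) and sqrt(266) generate independent quadratic extensions. Thus [K:Q] = 4 and Gal(K/Q) is generated by the two order-2 automorphisms sqrt(77) ↦ -sqrt(77) and sqrt(266) ↦ -sqrt(266), giving V_4.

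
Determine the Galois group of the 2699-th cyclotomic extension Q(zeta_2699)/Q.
|Gal(Q(zeta_2699)/Q)| = phi(2699) = 2698; group ≅ (Z/2699Z)^* ≅ Z/2698Z

The n-th cyclotomic polynomial Φ_2699(x) is the minimal polynomial of zeta_2699 over Q and has degree phi(2699) = 2698. So Q(zeta_2699) is a degree-2698 Galois extension with Galois group (Z/2699Z)^*. (Z/2699Z)^* is cyclic since 2699 is an odd prime power (or 4). Hence Gal(Q(zeta_2699)/Q) ≅ Z/2698Z.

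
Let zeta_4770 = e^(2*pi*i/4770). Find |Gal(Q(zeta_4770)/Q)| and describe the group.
|Gal(Q(zeta_4770)/Q)| = phi(4770) = 1248; group ≅ (Z/4770Z)^* ≅ Z/4Z × Z/6Z × Z/52Z

The n-th cyclotomic polynomial Φ_4770(x) is the minimal polynomial of zeta_4770 over Q and has degree phi(4770) = 1248. So Q(zeta_4770) is a degree-1248 Galois extension with Galois group (Z/4770Z)^*. By CRT, (Z/4770Z)^* ≅ (Z/2Z)^* × (Z/9Z)^* × (Z/5Z)^* × (Z/53Z)^*. Each prime-power unit group is (Z/2Z)^* ≅ trivial group (order 1); (Z/9Z)^* ≅ Z/6Z; (Z/5Z)^* ≅ Z/4Z; (Z/53Z)^* ≅ Z/52Z. Hence Gal(Q(zeta_4770)/Q) ≅ Z/4Z × Z/6Z × Z/52Z.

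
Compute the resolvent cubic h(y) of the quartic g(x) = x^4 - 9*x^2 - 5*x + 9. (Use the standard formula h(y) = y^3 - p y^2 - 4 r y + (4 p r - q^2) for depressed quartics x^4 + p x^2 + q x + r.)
h(y) = y^3 + 9*y^2 - 36*y - 349

Identify coefficients: p = -9, q = -5, r = 9.
Plug into h(y) = y^3 - p y^2 - 4 r y + (4 p r - q^2):
  h(y) = y^3 - (-9) y^2 - 4*(9) y + (4*(-9)*(9) - (-5)^2)
       = y^3 + (9) y^2 + (-36) y + (-349).
Simplifying: h(y) = y^3 + 9*y^2 - 36*y - 349.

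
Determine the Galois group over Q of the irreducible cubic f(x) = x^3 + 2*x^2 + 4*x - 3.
Gal(K/Q) = S_3 (symmetric group of order 6)

Compute the discriminant of x^3 + (2)*x^2 + (4)*x + (-3): Δ = -771. Since Δ is not a rational square, the Galois group is not contained in A_3; it must be the full S_3 (irreducibility of the cubic rules out anything smaller).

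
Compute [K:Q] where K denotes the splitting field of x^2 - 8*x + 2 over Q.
[K:Q] = 2

The discriminant of x^2 + (-8)*x + (2) is b^2 - 4c = 64 - (8) = 56. Since 56 is not a perfect square in Q, the polynomial is irreducible over Q. Its two roots generate a degree-2 extension, so [K:Q] = 2.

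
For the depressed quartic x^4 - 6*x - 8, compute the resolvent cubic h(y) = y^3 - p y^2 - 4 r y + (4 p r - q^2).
h(y) = y^3 + 32*y - 36

Identify coefficients: p = 0, q = -6, r = -8.
Plug into h(y) = y^3 - p y^2 - 4 r y + (4 p r - q^2):
  h(y) = y^3 - (0) y^2 - 4*(-8) y + (4*(0)*(-8) - (-6)^2)
       = y^3 + (0) y^2 + (32) y + (-36).
Simplifying: h(y) = y^3 + 32*y - 36.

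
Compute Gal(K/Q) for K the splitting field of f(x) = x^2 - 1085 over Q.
Gal(K/Q) = Z/2Z (cyclic of order 2)

x^2 - 1085 is irreducible over Q since 1085 is not a rational square. The splitting field Q(sqrt(1085)) has degree 2 over Q, and its unique nontrivial automorphism is sqrt(1085) ↦ -sqrt(1085). Hence Gal(Q(sqrt(1085))/Q) = Z/2Z.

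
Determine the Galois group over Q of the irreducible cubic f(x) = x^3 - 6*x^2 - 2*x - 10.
Gal(K/Q) = S_3 (symmetric group of order 6)

Compute the discriminant of x^3 + (-6)*x^2 + (-2)*x + (-10): Δ = -13324. Since Δ is not a rational square, the Galois group is not contained in A_3; it must be the full S_3 (irreducibility of the cubic rules out anything smaller).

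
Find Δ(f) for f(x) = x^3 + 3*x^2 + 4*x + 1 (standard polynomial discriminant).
Δ = -31

For x^3 + a x^2 + b x + c the discriminant is Δ = 18 a b c - 4 a^3 c + a^2 b^2 - 4 b^3 - 27 c^2.
Plug a = 3, b = 4, c = 1:
  18*(3)*(4)*(1) - 4*(3)^3*(1) + (3)^2*(4)^2 - 4*(4)^3 - 27*(1)^2
  = 216 + (-108) + 144 + (-256) + (-27)
  = -31.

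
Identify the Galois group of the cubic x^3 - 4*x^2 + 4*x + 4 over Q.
Gal(K/Q) = S_3 (symmetric group of order 6)

Compute the discriminant of x^3 + (-4)*x^2 + (4)*x + (4): Δ = -560. Since Δ is not a rational square, the Galois group is not contained in A_3; it must be the full S_3 (irreducibility of the cubic rules out anything smaller).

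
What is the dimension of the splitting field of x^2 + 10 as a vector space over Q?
[K:Q] = 2

The discriminant of x^2 + (0)*x + (10) is b^2 - 4c = 0 - (40) = -40. Since -40 is not a perfect square in Q, the polynomial is irreducible over Q. Its two roots generate a degree-2 extension, so [K:Q] = 2.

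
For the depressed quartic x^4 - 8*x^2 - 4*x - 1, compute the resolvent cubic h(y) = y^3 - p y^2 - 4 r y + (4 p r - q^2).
h(y) = y^3 + 8*y^2 + 4*y + 16

Identify coefficients: p = -8, q = -4, r = -1.
Plug into h(y) = y^3 - p y^2 - 4 r y + (4 p r - q^2):
  h(y) = y^3 - (-8) y^2 - 4*(-1) y + (4*(-8)*(-1) - (-4)^2)
       = y^3 + (8) y^2 + (4) y + (16).
Simplifying: h(y) = y^3 + 8*y^2 + 4*y + 16.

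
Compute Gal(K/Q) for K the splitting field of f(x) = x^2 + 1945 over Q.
Gal(K/Q) = Z/2Z (cyclic of order 2)

x^2 + 1945 is irreducible over Q since -1945 is not a rational square. The splitting field Q(sqrt(-1945)) has degree 2 over Q, and its unique nontrivial automorphism is sqrt(-1945) ↦ -sqrt(-1945). Hence Gal(Q(sqrt(-1945))/Q) = Z/2Z.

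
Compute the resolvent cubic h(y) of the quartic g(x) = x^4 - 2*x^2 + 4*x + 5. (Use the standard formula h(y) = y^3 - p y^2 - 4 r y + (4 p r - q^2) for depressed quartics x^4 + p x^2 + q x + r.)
h(y) = y^3 + 2*y^2 - 20*y - 56

Identify coefficients: p = -2, q = 4, r = 5.
Plug into h(y) = y^3 - p y^2 - 4 r y + (4 p r - q^2):
  h(y) = y^3 - (-2) y^2 - 4*(5) y + (4*(-2)*(5) - (4)^2)
       = y^3 + (2) y^2 + (-20) y + (-56).
Simplifying: h(y) = y^3 + 2*y^2 - 20*y - 56.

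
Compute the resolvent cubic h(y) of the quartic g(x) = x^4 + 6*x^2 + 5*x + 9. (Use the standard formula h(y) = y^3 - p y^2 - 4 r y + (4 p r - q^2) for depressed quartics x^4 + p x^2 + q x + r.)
h(y) = y^3 - 6*y^2 - 36*y + 191

Identify coefficients: p = 6, q = 5, r = 9.
Plug into h(y) = y^3 - p y^2 - 4 r y + (4 p r - q^2):
  h(y) = y^3 - (6) y^2 - 4*(9) y + (4*(6)*(9) - (5)^2)
       = y^3 + (-6) y^2 + (-36) y + (191).
Simplifying: h(y) = y^3 - 6*y^2 - 36*y + 191.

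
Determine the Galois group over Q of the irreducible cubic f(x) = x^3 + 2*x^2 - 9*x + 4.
Gal(K/Q) = S_3 (symmetric group of order 6)

Compute the discriminant of x^3 + (2)*x^2 + (-9)*x + (4): Δ = 1384. Since Δ is not a rational square, the Galois group is not contained in A_3; it must be the full S_3 (irreducibility of the cubic rules out anything smaller).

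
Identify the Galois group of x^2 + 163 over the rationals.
Gal(K/Q) = Z/2Z (cyclic of order 2)

x^2 + 163 is irreducible over Q since -163 is not a rational square. The splitting field Q(sqrt(-163)) has degree 2 over Q, and its unique nontrivial automorphism is sqrt(-163) ↦ -sqrt(-163). Hence Gal(Q(sqrt(-163))/Q) = Z/2Z.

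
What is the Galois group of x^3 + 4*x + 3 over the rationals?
Gal(K/Q) = S_3 (symmetric group of order 6)

Compute the discriminant of x^3 + (0)*x^2 + (4)*x + (3): Δ = -499. Since Δ is not a rational square, the Galois group is not contained in A_3; it must be the full S_3 (irreducibility of the cubic rules out anything smaller).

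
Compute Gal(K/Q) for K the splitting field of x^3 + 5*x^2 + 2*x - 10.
Gal(K/Q) = S_3 (symmetric group of order 6)

Compute the discriminant of x^3 + (5)*x^2 + (2)*x + (-10): Δ = 568. Since Δ is not a rational square, the Galois group is not contained in A_3; it must be the full S_3 (irreducibility of the cubic rules out anything smaller).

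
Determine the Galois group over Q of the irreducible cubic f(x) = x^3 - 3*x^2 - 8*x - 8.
Gal(K/Q) = S_3 (symmetric group of order 6)

Compute the discriminant of x^3 + (-3)*x^2 + (-8)*x + (-8): Δ = -3424. Since Δ is not a rational square, the Galois group is not contained in A_3; it must be the full S_3 (irreducibility of the cubic rules out anything smaller).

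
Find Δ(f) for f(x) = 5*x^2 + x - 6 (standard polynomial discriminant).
Δ = 121

For a quadratic a x^2 + b x + c the discriminant is Δ = b^2 - 4ac = (1)^2 - 4*(5)*(-6) = 1 - (-120) = 121.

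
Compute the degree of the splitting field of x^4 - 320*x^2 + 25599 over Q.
[K:Q] = 4

f factors as (x^2 - 159)(x^2 - 161); the splitting field is K = Q(sqrt(159), sqrt(161)). Since 159, 161, and 25599 are all non-squares in Q, the three subfields Q(sqrt(159)), Q(sqrt(161)), Q(sqrt(25599)) are distinct degree-2 extensions, so [K:Q] = 4 (Klein four Galois group).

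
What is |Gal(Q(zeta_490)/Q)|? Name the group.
|Gal(Q(zeta_490)/Q)| = phi(490) = 168; group ≅ (Z/490Z)^* ≅ Z/4Z × Z/42Z

The n-th cyclotomic polynomial Φ_490(x) is the minimal polynomial of zeta_490 over Q and has degree phi(490) = 168. So Q(zeta_490) is a degree-168 Galois extension with Galois group (Z/490Z)^*. By CRT, (Z/490Z)^* ≅ (Z/2Z)^* × (Z/5Z)^* × (Z/49Z)^*. Each prime-power unit group is (Z/2Z)^* ≅ trivial group (order 1); (Z/5Z)^* ≅ Z/4Z; (Z/49Z)^* ≅ Z/42Z. Hence Gal(Q(zeta_490)/Q) ≅ Z/4Z × Z/42Z.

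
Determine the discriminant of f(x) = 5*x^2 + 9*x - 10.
Δ = 281

For a quadratic a x^2 + b x + c the discriminant is Δ = b^2 - 4ac = (9)^2 - 4*(5)*(-10) = 81 - (-200) = 281.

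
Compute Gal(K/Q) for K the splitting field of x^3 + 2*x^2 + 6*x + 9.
Gal(K/Q) = S_3 (symmetric group of order 6)

Compute the discriminant of x^3 + (2)*x^2 + (6)*x + (9): Δ = -1251. Since Δ is not a rational square, the Galois group is not contained in A_3; it must be the full S_3 (irreducibility of the cubic rules out anything smaller).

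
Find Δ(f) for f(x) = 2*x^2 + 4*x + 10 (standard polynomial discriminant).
Δ = -64

For a quadratic a x^2 + b x + c the discriminant is Δ = b^2 - 4ac = (4)^2 - 4*(2)*(10) = 16 - (80) = -64.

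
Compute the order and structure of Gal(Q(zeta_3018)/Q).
|Gal(Q(zeta_3018)/Q)| = phi(3018) = 1004; group ≅ (Z/3018Z)^* ≅ Z/2Z × Z/502Z

The n-th cyclotomic polynomial Φ_3018(x) is the minimal polynomial of zeta_3018 over Q and has degree phi(3018) = 1004. So Q(zeta_3018) is a degree-1004 Galois extension with Galois group (Z/3018Z)^*. By CRT, (Z/3018Z)^* ≅ (Z/2Z)^* × (Z/3Z)^* × (Z/503Z)^*. Each prime-power unit group is (Z/2Z)^* ≅ trivial group (order 1); (Z/3Z)^* ≅ Z/2Z; (Z/503Z)^* ≅ Z/502Z. Hence Gal(Q(zeta_3018)/Q) ≅ Z/2Z × Z/502Z.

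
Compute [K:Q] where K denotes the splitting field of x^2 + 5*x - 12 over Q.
[K:Q] = 2

The discriminant of x^2 + (5)*x + (-12) is b^2 - 4c = 25 - (-48) = 73. Since 73 is not a perfect square in Q, the polynomial is irreducible over Q. Its two roots generate a degree-2 extension, so [K:Q] = 2.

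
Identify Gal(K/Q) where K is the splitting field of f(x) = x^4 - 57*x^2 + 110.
Gal(K/Q) = V_4 (Klein four-group, Z/2Z × Z/2Z)

f factors as (x^2 - 55)(x^2 - 2), so the splitting field is K = Q(sqrt(55), sqrt(2)). The elements 55, 2, 110 are all non-squares in Q, so sqrt(55) and sqrt(2) generate independent quadratic extensions. Thus [K:Q] = 4 and Gal(K/Q) is generated by the two order-2 automorphisms sqrt(55) ↦ -sqrt(55) and sqrt(2) ↦ -sqrt(2), giving V_4.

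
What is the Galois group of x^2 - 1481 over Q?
Gal(K/Q) = Z/2Z (cyclic of order 2)

x^2 - 1481 is irreducible over Q since 1481 is not a rational square. The splitting field Q(sqrt(1481)) has degree 2 over Q, and its unique nontrivial automorphism is sqrt(1481) ↦ -sqrt(1481). Hence Gal(Q(sqrt(1481))/Q) = Z/2Z.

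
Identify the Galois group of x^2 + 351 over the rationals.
Gal(K/Q) = Z/2Z (cyclic of order 2)

x^2 + 351 is irreducible over Q since -351 is not a rational square. The splitting field Q(sqrt(-351)) has degree 2 over Q, and its unique nontrivial automorphism is sqrt(-351) ↦ -sqrt(-351). Hence Gal(Q(sqrt(-351))/Q) = Z/2Z.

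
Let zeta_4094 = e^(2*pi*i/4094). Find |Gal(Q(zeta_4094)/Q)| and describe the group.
|Gal(Q(zeta_4094)/Q)| = phi(4094) = 1936; group ≅ (Z/4094Z)^* ≅ Z/22Z × Z/88Z

The n-th cyclotomic polynomial Φ_4094(x) is the minimal polynomial of zeta_4094 over Q and has degree phi(4094) = 1936. So Q(zeta_4094) is a degree-1936 Galois extension with Galois group (Z/4094Z)^*. By CRT, (Z/4094Z)^* ≅ (Z/2Z)^* × (Z/23Z)^* × (Z/89Z)^*. Each prime-power unit group is (Z/2Z)^* ≅ trivial group (order 1); (Z/23Z)^* ≅ Z/22Z; (Z/89Z)^* ≅ Z/88Z. Hence Gal(Q(zeta_4094)/Q) ≅ Z/22Z × Z/88Z.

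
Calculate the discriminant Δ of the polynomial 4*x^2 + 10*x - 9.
Δ = 244

For a quadratic a x^2 + b x + c the discriminant is Δ = b^2 - 4ac = (10)^2 - 4*(4)*(-9) = 100 - (-144) = 244.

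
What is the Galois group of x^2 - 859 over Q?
Gal(K/Q) = Z/2Z (cyclic of order 2)

x^2 - 859 is irreducible over Q since 859 is not a rational square. The splitting field Q(sqrt(859)) has degree 2 over Q, and its unique nontrivial automorphism is sqrt(859) ↦ -sqrt(859). Hence Gal(Q(sqrt(859))/Q) = Z/2Z.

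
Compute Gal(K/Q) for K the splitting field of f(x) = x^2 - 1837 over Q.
Gal(K/Q) = Z/2Z (cyclic of order 2)

x^2 - 1837 is irreducible over Q since 1837 is not a rational square. The splitting field Q(sqrt(1837)) has degree 2 over Q, and its unique nontrivial automorphism is sqrt(1837) ↦ -sqrt(1837). Hence Gal(Q(sqrt(1837))/Q) = Z/2Z.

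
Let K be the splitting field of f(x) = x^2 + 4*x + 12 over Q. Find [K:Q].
[K:Q] = 2

The discriminant of x^2 + (4)*x + (12) is b^2 - 4c = 16 - (48) = -32. Since -32 is not a perfect square in Q, the polynomial is irreducible over Q. Its two roots generate a degree-2 extension, so [K:Q] = 2.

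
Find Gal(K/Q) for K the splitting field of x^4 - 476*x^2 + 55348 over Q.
Gal(K/Q) = V_4 (Klein four-group, Z/2Z × Z/2Z)

f factors as (x^2 - 274)(x^2 - 202), so the splitting field is K = Q(sqrt(274), sqrt(202)). The elements 274, 202, 55348 are all non-squares in Q, so sqrt(274) and sqrt(202) generate independent quadratic extensions. Thus [K:Q] = 4 and Gal(K/Q) is generated by the two order-2 automorphisms sqrt(274) ↦ -sqrt(274) and sqrt(202) ↦ -sqrt(202), giving V_4.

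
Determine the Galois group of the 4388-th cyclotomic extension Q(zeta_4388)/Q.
|Gal(Q(zeta_4388)/Q)| = phi(4388) = 2192; group ≅ (Z/4388Z)^* ≅ Z/2Z × Z/1096Z

The n-th cyclotomic polynomial Φ_4388(x) is the minimal polynomial of zeta_4388 over Q and has degree phi(4388) = 2192. So Q(zeta_4388) is a degree-2192 Galois extension with Galois group (Z/4388Z)^*. By CRT, (Z/4388Z)^* ≅ (Z/4Z)^* × (Z/1097Z)^*. Each prime-power unit group is (Z/4Z)^* ≅ Z/2Z; (Z/1097Z)^* ≅ Z/1096Z. Hence Gal(Q(zeta_4388)/Q) ≅ Z/2Z × Z/1096Z.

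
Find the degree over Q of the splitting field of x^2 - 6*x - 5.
[K:Q] = 2

The discriminant of x^2 + (-6)*x + (-5) is b^2 - 4c = 36 - (-20) = 56. Since 56 is not a perfect square in Q, the polynomial is irreducible over Q. Its two roots generate a degree-2 extension, so [K:Q] = 2.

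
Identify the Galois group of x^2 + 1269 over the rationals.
Gal(K/Q) = Z/2Z (cyclic of order 2)

x^2 + 1269 is irreducible over Q since -1269 is not a rational square. The splitting field Q(sqrt(-1269)) has degree 2 over Q, and its unique nontrivial automorphism is sqrt(-1269) ↦ -sqrt(-1269). Hence Gal(Q(sqrt(-1269))/Q) = Z/2Z.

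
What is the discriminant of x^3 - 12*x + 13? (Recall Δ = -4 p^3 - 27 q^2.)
Δ = 2349

For a depressed cubic x^3 + p x + q the discriminant is Δ = -4 p^3 - 27 q^2 = -4*(-12)^3 - 27*(13)^2 = 6912 - 4563 = 2349.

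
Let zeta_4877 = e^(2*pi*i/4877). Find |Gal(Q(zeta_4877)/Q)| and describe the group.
|Gal(Q(zeta_4877)/Q)| = phi(4877) = 4876; group ≅ (Z/4877Z)^* ≅ Z/4876Z

The n-th cyclotomic polynomial Φ_4877(x) is the minimal polynomial of zeta_4877 over Q and has degree phi(4877) = 4876. So Q(zeta_4877) is a degree-4876 Galois extension with Galois group (Z/4877Z)^*. (Z/4877Z)^* is cyclic since 4877 is an odd prime power (or 4). Hence Gal(Q(zeta_4877)/Q) ≅ Z/4876Z.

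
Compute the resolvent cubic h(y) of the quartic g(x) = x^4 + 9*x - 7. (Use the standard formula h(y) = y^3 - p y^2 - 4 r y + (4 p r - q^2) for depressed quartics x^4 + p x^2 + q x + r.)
h(y) = y^3 + 28*y - 81

Identify coefficients: p = 0, q = 9, r = -7.
Plug into h(y) = y^3 - p y^2 - 4 r y + (4 p r - q^2):
  h(y) = y^3 - (0) y^2 - 4*(-7) y + (4*(0)*(-7) - (9)^2)
       = y^3 + (0) y^2 + (28) y + (-81).
Simplifying: h(y) = y^3 + 28*y - 81.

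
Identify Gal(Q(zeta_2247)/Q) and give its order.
|Gal(Q(zeta_2247)/Q)| = phi(2247) = 1272; group ≅ (Z/2247Z)^* ≅ Z/2Z × Z/6Z × Z/106Z

The n-th cyclotomic polynomial Φ_2247(x) is the minimal polynomial of zeta_2247 over Q and has degree phi(2247) = 1272. So Q(zeta_2247) is a degree-1272 Galois extension with Galois group (Z/2247Z)^*. By CRT, (Z/2247Z)^* ≅ (Z/3Z)^* × (Z/7Z)^* × (Z/107Z)^*. Each prime-power unit group is (Z/3Z)^* ≅ Z/2Z; (Z/7Z)^* ≅ Z/6Z; (Z/107Z)^* ≅ Z/106Z. Hence Gal(Q(zeta_2247)/Q) ≅ Z/2Z × Z/6Z × Z/106Z.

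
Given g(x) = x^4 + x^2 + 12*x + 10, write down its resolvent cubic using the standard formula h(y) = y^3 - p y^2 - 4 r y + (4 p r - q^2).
h(y) = y^3 - y^2 - 40*y - 104

Identify coefficients: p = 1, q = 12, r = 10.
Plug into h(y) = y^3 - p y^2 - 4 r y + (4 p r - q^2):
  h(y) = y^3 - (1) y^2 - 4*(10) y + (4*(1)*(10) - (12)^2)
       = y^3 + (-1) y^2 + (-40) y + (-104).
Simplifying: h(y) = y^3 - y^2 - 40*y - 104.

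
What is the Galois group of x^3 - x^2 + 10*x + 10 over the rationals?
Gal(K/Q) = S_3 (symmetric group of order 6)

Compute the discriminant of x^3 + (-1)*x^2 + (10)*x + (10): Δ = -8360. Since Δ is not a rational square, the Galois group is not contained in A_3; it must be the full S_3 (irreducibility of the cubic rules out anything smaller).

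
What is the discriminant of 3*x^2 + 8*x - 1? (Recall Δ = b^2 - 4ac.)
Δ = 76

For a quadratic a x^2 + b x + c the discriminant is Δ = b^2 - 4ac = (8)^2 - 4*(3)*(-1) = 64 - (-12) = 76.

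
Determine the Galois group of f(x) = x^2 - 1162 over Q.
Gal(K/Q) = Z/2Z (cyclic of order 2)

x^2 - 1162 is irreducible over Q since 1162 is not a rational square. The splitting field Q(sqrt(1162)) has degree 2 over Q, and its unique nontrivial automorphism is sqrt(1162) ↦ -sqrt(1162). Hence Gal(Q(sqrt(1162))/Q) = Z/2Z.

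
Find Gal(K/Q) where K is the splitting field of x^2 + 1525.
Gal(K/Q) = Z/2Z (cyclic of order 2)

x^2 + 1525 is irreducible over Q since -1525 is not a rational square. The splitting field Q(sqrt(-1525)) has degree 2 over Q, and its unique nontrivial automorphism is sqrt(-1525) ↦ -sqrt(-1525). Hence Gal(Q(sqrt(-1525))/Q) = Z/2Z.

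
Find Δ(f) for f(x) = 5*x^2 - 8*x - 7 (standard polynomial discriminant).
Δ = 204

For a quadratic a x^2 + b x + c the discriminant is Δ = b^2 - 4ac = (-8)^2 - 4*(5)*(-7) = 64 - (-140) = 204.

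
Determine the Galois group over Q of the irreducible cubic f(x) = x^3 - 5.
Gal(K/Q) = S_3 (symmetric group of order 6)

Compute the discriminant of x^3 + (0)*x^2 + (0)*x + (-5): Δ = -675. Since Δ is not a rational square, the Galois group is not contained in A_3; it must be the full S_3 (irreducibility of the cubic rules out anything smaller).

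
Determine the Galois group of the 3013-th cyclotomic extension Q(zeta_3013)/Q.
|Gal(Q(zeta_3013)/Q)| = phi(3013) = 2860; group ≅ (Z/3013Z)^* ≅ Z/22Z × Z/130Z

The n-th cyclotomic polynomial Φ_3013(x) is the minimal polynomial of zeta_3013 over Q and has degree phi(3013) = 2860. So Q(zeta_3013) is a degree-2860 Galois extension with Galois group (Z/3013Z)^*. By CRT, (Z/3013Z)^* ≅ (Z/23Z)^* × (Z/131Z)^*. Each prime-power unit group is (Z/23Z)^* ≅ Z/22Z; (Z/131Z)^* ≅ Z/130Z. Hence Gal(Q(zeta_3013)/Q) ≅ Z/22Z × Z/130Z.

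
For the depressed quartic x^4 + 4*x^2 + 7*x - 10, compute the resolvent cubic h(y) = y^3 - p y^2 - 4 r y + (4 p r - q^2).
h(y) = y^3 - 4*y^2 + 40*y - 209

Identify coefficients: p = 4, q = 7, r = -10.
Plug into h(y) = y^3 - p y^2 - 4 r y + (4 p r - q^2):
  h(y) = y^3 - (4) y^2 - 4*(-10) y + (4*(4)*(-10) - (7)^2)
       = y^3 + (-4) y^2 + (40) y + (-209).
Simplifying: h(y) = y^3 - 4*y^2 + 40*y - 209.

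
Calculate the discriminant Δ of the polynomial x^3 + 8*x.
Δ = -2048

For a depressed cubic x^3 + p x + q the discriminant is Δ = -4 p^3 - 27 q^2 = -4*(8)^3 - 27*(0)^2 = -2048 - 0 = -2048.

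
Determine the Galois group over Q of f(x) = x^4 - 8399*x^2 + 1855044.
Gal(K/Q) = Z/2Z (cyclic of order 2)

f factors as (x^2 - 227)(x^2 - 8172), so the splitting field is K = Q(sqrt(227), sqrt(8172)). The squarefree part of 227 is 227 and the squarefree part of 8172 is also 227, so sqrt(227) and sqrt(8172) are both rational multiples of sqrt(227). Hence Q(sqrt(227)) = Q(sqrt(8172)) = Q(sqrt(227)), and the splitting field collapses to a single degree-2 extension with Galois group Z/2Z.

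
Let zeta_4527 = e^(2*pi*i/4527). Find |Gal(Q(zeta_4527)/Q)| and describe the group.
|Gal(Q(zeta_4527)/Q)| = phi(4527) = 3012; group ≅ (Z/4527Z)^* ≅ Z/6Z × Z/502Z

The n-th cyclotomic polynomial Φ_4527(x) is the minimal polynomial of zeta_4527 over Q and has degree phi(4527) = 3012. So Q(zeta_4527) is a degree-3012 Galois extension with Galois group (Z/4527Z)^*. By CRT, (Z/4527Z)^* ≅ (Z/9Z)^* × (Z/503Z)^*. Each prime-power unit group is (Z/9Z)^* ≅ Z/6Z; (Z/503Z)^* ≅ Z/502Z. Hence Gal(Q(zeta_4527)/Q) ≅ Z/6Z × Z/502Z.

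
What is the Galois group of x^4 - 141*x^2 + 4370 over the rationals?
Gal(K/Q) = V_4 (Klein four-group, Z/2Z × Z/2Z)

f factors as (x^2 - 46)(x^2 - 95), so the splitting field is K = Q(sqrt(46), sqrt(95)). The elements 46, 95, 4370 are all non-squares in Q, so sqrt(46) and sqrt(95) generate independent quadratic extensions. Thus [K:Q] = 4 and Gal(K/Q) is generated by the two order-2 automorphisms sqrt(46) ↦ -sqrt(46) and sqrt(95) ↦ -sqrt(95), giving V_4.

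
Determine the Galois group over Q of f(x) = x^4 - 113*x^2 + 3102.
Gal(K/Q) = V_4 (Klein four-group, Z/2Z × Z/2Z)

f factors as (x^2 - 66)(x^2 - 47), so the splitting field is K = Q(sqrt(66), sqrt(47)). The elements 66, 47, 3102 are all non-squares in Q, so sqrt(66) and sqrt(47) generate independent quadratic extensions. Thus [K:Q] = 4 and Gal(K/Q) is generated by the two order-2 automorphisms sqrt(66) ↦ -sqrt(66) and sqrt(47) ↦ -sqrt(47), giving V_4.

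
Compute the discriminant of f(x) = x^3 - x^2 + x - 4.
Δ = -379

For x^3 + a x^2 + b x + c the discriminant is Δ = 18 a b c - 4 a^3 c + a^2 b^2 - 4 b^3 - 27 c^2.
Plug a = -1, b = 1, c = -4:
  18*(-1)*(1)*(-4) - 4*(-1)^3*(-4) + (-1)^2*(1)^2 - 4*(1)^3 - 27*(-4)^2
  = 72 + (-16) + 1 + (-4) + (-432)
  = -379.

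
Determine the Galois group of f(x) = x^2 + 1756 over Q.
Gal(K/Q) = Z/2Z (cyclic of order 2)

x^2 + 1756 is irreducible over Q since -1756 is not a rational square. The splitting field Q(sqrt(-1756)) has degree 2 over Q, and its unique nontrivial automorphism is sqrt(-1756) ↦ -sqrt(-1756). Hence Gal(Q(sqrt(-1756))/Q) = Z/2Z.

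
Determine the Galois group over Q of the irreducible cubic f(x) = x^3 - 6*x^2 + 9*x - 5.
Gal(K/Q) = S_3 (symmetric group of order 6)

Compute the discriminant of x^3 + (-6)*x^2 + (9)*x + (-5): Δ = -135. Since Δ is not a rational square, the Galois group is not contained in A_3; it must be the full S_3 (irreducibility of the cubic rules out anything smaller).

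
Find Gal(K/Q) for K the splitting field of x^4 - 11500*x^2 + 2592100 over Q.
Gal(K/Q) = Z/2Z (cyclic of order 2)

f factors as (x^2 - 11270)(x^2 - 230), so the splitting field is K = Q(sqrt(11270), sqrt(230)). The squarefree part of 11270 is 230 and the squarefree part of 230 is also 230, so sqrt(11270) and sqrt(230) are both rational multiples of sqrt(230). Hence Q(sqrt(11270)) = Q(sqrt(230)) = Q(sqrt(230)), and the splitting field collapses to a single degree-2 extension with Galois group Z/2Z.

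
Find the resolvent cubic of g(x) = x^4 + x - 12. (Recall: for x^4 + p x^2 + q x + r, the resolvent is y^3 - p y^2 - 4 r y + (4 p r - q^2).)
h(y) = y^3 + 48*y - 1

Identify coefficients: p = 0, q = 1, r = -12.
Plug into h(y) = y^3 - p y^2 - 4 r y + (4 p r - q^2):
  h(y) = y^3 - (0) y^2 - 4*(-12) y + (4*(0)*(-12) - (1)^2)
       = y^3 + (0) y^2 + (48) y + (-1).
Simplifying: h(y) = y^3 + 48*y - 1.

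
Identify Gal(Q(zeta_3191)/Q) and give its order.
|Gal(Q(zeta_3191)/Q)| = phi(3191) = 3190; group ≅ (Z/3191Z)^* ≅ Z/3190Z

The n-th cyclotomic polynomial Φ_3191(x) is the minimal polynomial of zeta_3191 over Q and has degree phi(3191) = 3190. So Q(zeta_3191) is a degree-3190 Galois extension with Galois group (Z/3191Z)^*. (Z/3191Z)^* is cyclic since 3191 is an odd prime power (or 4). Hence Gal(Q(zeta_3191)/Q) ≅ Z/3190Z.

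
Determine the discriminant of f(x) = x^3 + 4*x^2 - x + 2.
Δ = -744

For x^3 + a x^2 + b x + c the discriminant is Δ = 18 a b c - 4 a^3 c + a^2 b^2 - 4 b^3 - 27 c^2.
Plug a = 4, b = -1, c = 2:
  18*(4)*(-1)*(2) - 4*(4)^3*(2) + (4)^2*(-1)^2 - 4*(-1)^3 - 27*(2)^2
  = -144 + (-512) + 16 + (4) + (-108)
  = -744.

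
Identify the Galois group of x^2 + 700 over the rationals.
Gal(K/Q) = Z/2Z (cyclic of order 2)

x^2 + 700 is irreducible over Q since -700 is not a rational square. The splitting field Q(sqrt(-700)) has degree 2 over Q, and its unique nontrivial automorphism is sqrt(-700) ↦ -sqrt(-700). Hence Gal(Q(sqrt(-700))/Q) = Z/2Z.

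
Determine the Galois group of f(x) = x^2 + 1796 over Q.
Gal(K/Q) = Z/2Z (cyclic of order 2)

x^2 + 1796 is irreducible over Q since -1796 is not a rational square. The splitting field Q(sqrt(-1796)) has degree 2 over Q, and its unique nontrivial automorphism is sqrt(-1796) ↦ -sqrt(-1796). Hence Gal(Q(sqrt(-1796))/Q) = Z/2Z.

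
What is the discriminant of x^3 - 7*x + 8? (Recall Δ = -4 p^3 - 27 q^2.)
Δ = -356

For a depressed cubic x^3 + p x + q the discriminant is Δ = -4 p^3 - 27 q^2 = -4*(-7)^3 - 27*(8)^2 = 1372 - 1728 = -356.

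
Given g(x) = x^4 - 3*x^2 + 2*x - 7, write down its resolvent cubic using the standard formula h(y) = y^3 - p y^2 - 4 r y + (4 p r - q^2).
h(y) = y^3 + 3*y^2 + 28*y + 80

Identify coefficients: p = -3, q = 2, r = -7.
Plug into h(y) = y^3 - p y^2 - 4 r y + (4 p r - q^2):
  h(y) = y^3 - (-3) y^2 - 4*(-7) y + (4*(-3)*(-7) - (2)^2)
       = y^3 + (3) y^2 + (28) y + (80).
Simplifying: h(y) = y^3 + 3*y^2 + 28*y + 80.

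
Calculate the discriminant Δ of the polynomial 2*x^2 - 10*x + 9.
Δ = 28

For a quadratic a x^2 + b x + c the discriminant is Δ = b^2 - 4ac = (-10)^2 - 4*(2)*(9) = 100 - (72) = 28.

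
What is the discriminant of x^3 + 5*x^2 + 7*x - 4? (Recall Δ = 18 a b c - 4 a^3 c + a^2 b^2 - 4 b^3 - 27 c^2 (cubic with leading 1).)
Δ = -1099

For x^3 + a x^2 + b x + c the discriminant is Δ = 18 a b c - 4 a^3 c + a^2 b^2 - 4 b^3 - 27 c^2.
Plug a = 5, b = 7, c = -4:
  18*(5)*(7)*(-4) - 4*(5)^3*(-4) + (5)^2*(7)^2 - 4*(7)^3 - 27*(-4)^2
  = -2520 + (2000) + 1225 + (-1372) + (-432)
  = -1099.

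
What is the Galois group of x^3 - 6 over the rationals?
Gal(K/Q) = S_3 (symmetric group of order 6)

Compute the discriminant of x^3 + (0)*x^2 + (0)*x + (-6): Δ = -972. Since Δ is not a rational square, the Galois group is not contained in A_3; it must be the full S_3 (irreducibility of the cubic rules out anything smaller).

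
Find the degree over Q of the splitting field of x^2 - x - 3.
[K:Q] = 2

The discriminant of x^2 + (-1)*x + (-3) is b^2 - 4c = 1 - (-12) = 13. Since 13 is not a perfect square in Q, the polynomial is irreducible over Q. Its two roots generate a degree-2 extension, so [K:Q] = 2.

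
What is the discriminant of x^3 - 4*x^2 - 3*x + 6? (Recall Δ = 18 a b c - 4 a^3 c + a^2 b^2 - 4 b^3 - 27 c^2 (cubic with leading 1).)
Δ = 2112

For x^3 + a x^2 + b x + c the discriminant is Δ = 18 a b c - 4 a^3 c + a^2 b^2 - 4 b^3 - 27 c^2.
Plug a = -4, b = -3, c = 6:
  18*(-4)*(-3)*(6) - 4*(-4)^3*(6) + (-4)^2*(-3)^2 - 4*(-3)^3 - 27*(6)^2
  = 1296 + (1536) + 144 + (108) + (-972)
  = 2112.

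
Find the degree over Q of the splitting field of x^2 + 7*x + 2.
[K:Q] = 2

The discriminant of x^2 + (7)*x + (2) is b^2 - 4c = 49 - (8) = 41. Since 41 is not a perfect square in Q, the polynomial is irreducible over Q. Its two roots generate a degree-2 extension, so [K:Q] = 2.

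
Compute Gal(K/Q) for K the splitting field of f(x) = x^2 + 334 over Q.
Gal(K/Q) = Z/2Z (cyclic of order 2)

x^2 + 334 is irreducible over Q since -334 is not a rational square. The splitting field Q(sqrt(-334)) has degree 2 over Q, and its unique nontrivial automorphism is sqrt(-334) ↦ -sqrt(-334). Hence Gal(Q(sqrt(-334))/Q) = Z/2Z.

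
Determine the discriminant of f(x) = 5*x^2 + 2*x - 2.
Δ = 44

For a quadratic a x^2 + b x + c the discriminant is Δ = b^2 - 4ac = (2)^2 - 4*(5)*(-2) = 4 - (-40) = 44.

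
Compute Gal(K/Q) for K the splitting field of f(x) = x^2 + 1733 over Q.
Gal(K/Q) = Z/2Z (cyclic of order 2)

x^2 + 1733 is irreducible over Q since -1733 is not a rational square. The splitting field Q(sqrt(-1733)) has degree 2 over Q, and its unique nontrivial automorphism is sqrt(-1733) ↦ -sqrt(-1733). Hence Gal(Q(sqrt(-1733))/Q) = Z/2Z.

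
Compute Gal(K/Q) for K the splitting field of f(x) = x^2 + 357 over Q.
Gal(K/Q) = Z/2Z (cyclic of order 2)

x^2 + 357 is irreducible over Q since -357 is not a rational square. The splitting field Q(sqrt(-357)) has degree 2 over Q, and its unique nontrivial automorphism is sqrt(-357) ↦ -sqrt(-357). Hence Gal(Q(sqrt(-357))/Q) = Z/2Z.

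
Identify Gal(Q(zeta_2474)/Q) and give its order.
|Gal(Q(zeta_2474)/Q)| = phi(2474) = 1236; group ≅ (Z/2474Z)^* ≅ Z/1236Z

The n-th cyclotomic polynomial Φ_2474(x) is the minimal polynomial of zeta_2474 over Q and has degree phi(2474) = 1236. So Q(zeta_2474) is a degree-1236 Galois extension with Galois group (Z/2474Z)^*. By CRT, (Z/2474Z)^* ≅ (Z/2Z)^* × (Z/1237Z)^*. Each prime-power unit group is (Z/2Z)^* ≅ trivial group (order 1); (Z/1237Z)^* ≅ Z/1236Z. Hence Gal(Q(zeta_2474)/Q) ≅ Z/1236Z.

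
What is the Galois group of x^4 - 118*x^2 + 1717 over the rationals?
Gal(K/Q) = V_4 (Klein four-group, Z/2Z × Z/2Z)

f factors as (x^2 - 17)(x^2 - 101), so the splitting field is K = Q(sqrt(17), sqrt(101)). The elements 17, 101, 1717 are all non-squares in Q, so sqrt(17) and sqrt(101) generate independent quadratic extensions. Thus [K:Q] = 4 and Gal(K/Q) is generated by the two order-2 automorphisms sqrt(17) ↦ -sqrt(17) and sqrt(101) ↦ -sqrt(101), giving V_4.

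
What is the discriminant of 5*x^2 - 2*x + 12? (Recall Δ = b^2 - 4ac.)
Δ = -236

For a quadratic a x^2 + b x + c the discriminant is Δ = b^2 - 4ac = (-2)^2 - 4*(5)*(12) = 4 - (240) = -236.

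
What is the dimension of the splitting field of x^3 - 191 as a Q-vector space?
[K:Q] = 6

x^3 - 191 has one real root r = 191^(1/3) and two complex roots r*zeta_3, r*zeta_3^2 where zeta_3 = e^(2*pi*i/3). The splitting field is Q(r, zeta_3). [Q(r):Q] = 3 and [Q(zeta_3):Q] = 2 with gcd = 1, so [Q(r, zeta_3):Q] = 3 * 2 = 6.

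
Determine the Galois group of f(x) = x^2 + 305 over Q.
Gal(K/Q) = Z/2Z (cyclic of order 2)

x^2 + 305 is irreducible over Q since -305 is not a rational square. The splitting field Q(sqrt(-305)) has degree 2 over Q, and its unique nontrivial automorphism is sqrt(-305) ↦ -sqrt(-305). Hence Gal(Q(sqrt(-305))/Q) = Z/2Z.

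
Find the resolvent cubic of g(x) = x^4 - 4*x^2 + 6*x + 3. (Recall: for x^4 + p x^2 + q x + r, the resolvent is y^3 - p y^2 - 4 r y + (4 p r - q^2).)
h(y) = y^3 + 4*y^2 - 12*y - 84

Identify coefficients: p = -4, q = 6, r = 3.
Plug into h(y) = y^3 - p y^2 - 4 r y + (4 p r - q^2):
  h(y) = y^3 - (-4) y^2 - 4*(3) y + (4*(-4)*(3) - (6)^2)
       = y^3 + (4) y^2 + (-12) y + (-84).
Simplifying: h(y) = y^3 + 4*y^2 - 12*y - 84.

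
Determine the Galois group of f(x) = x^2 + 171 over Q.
Gal(K/Q) = Z/2Z (cyclic of order 2)

x^2 + 171 is irreducible over Q since -171 is not a rational square. The splitting field Q(sqrt(-171)) has degree 2 over Q, and its unique nontrivial automorphism is sqrt(-171) ↦ -sqrt(-171). Hence Gal(Q(sqrt(-171))/Q) = Z/2Z.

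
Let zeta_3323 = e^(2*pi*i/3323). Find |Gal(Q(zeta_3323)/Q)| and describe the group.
|Gal(Q(zeta_3323)/Q)| = phi(3323) = 3322; group ≅ (Z/3323Z)^* ≅ Z/3322Z

The n-th cyclotomic polynomial Φ_3323(x) is the minimal polynomial of zeta_3323 over Q and has degree phi(3323) = 3322. So Q(zeta_3323) is a degree-3322 Galois extension with Galois group (Z/3323Z)^*. (Z/3323Z)^* is cyclic since 3323 is an odd prime power (or 4). Hence Gal(Q(zeta_3323)/Q) ≅ Z/3322Z.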